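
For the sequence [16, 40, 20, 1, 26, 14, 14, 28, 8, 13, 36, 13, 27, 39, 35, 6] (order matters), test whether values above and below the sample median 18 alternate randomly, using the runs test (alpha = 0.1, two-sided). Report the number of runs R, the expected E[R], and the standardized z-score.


Step 1: Compute median = 18; label A = above, B = below.
Labels in order: BAABABBABBABAAAB  (n_A = 8, n_B = 8)
Step 2: Count runs R = 11.
Step 3: Under H0 (random ordering), E[R] = 2*n_A*n_B/(n_A+n_B) + 1 = 2*8*8/16 + 1 = 9.0000.
        Var[R] = 2*n_A*n_B*(2*n_A*n_B - n_A - n_B) / ((n_A+n_B)^2 * (n_A+n_B-1)) = 14336/3840 = 3.7333.
        SD[R] = 1.9322.
Step 4: Continuity-corrected z = (R - 0.5 - E[R]) / SD[R] = (11 - 0.5 - 9.0000) / 1.9322 = 0.7763.
Step 5: Two-sided p-value via normal approximation = 2*(1 - Phi(|z|)) = 0.437558.
Step 6: alpha = 0.1. fail to reject H0.

R = 11, z = 0.7763, p = 0.437558, fail to reject H0.


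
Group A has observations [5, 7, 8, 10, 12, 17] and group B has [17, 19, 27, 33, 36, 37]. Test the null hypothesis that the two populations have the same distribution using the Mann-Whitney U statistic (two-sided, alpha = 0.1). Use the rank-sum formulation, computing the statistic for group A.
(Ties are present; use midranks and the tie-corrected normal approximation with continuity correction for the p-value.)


Step 1: Combine and sort all 12 observations; assign midranks.
sorted (value, group): (5,X), (7,X), (8,X), (10,X), (12,X), (17,X), (17,Y), (19,Y), (27,Y), (33,Y), (36,Y), (37,Y)
ranks: 5->1, 7->2, 8->3, 10->4, 12->5, 17->6.5, 17->6.5, 19->8, 27->9, 33->10, 36->11, 37->12
Step 2: Rank sum for X: R1 = 1 + 2 + 3 + 4 + 5 + 6.5 = 21.5.
Step 3: U_X = R1 - n1(n1+1)/2 = 21.5 - 6*7/2 = 21.5 - 21 = 0.5.
       U_Y = n1*n2 - U_X = 36 - 0.5 = 35.5.
Step 4: Ties are present, so use the tie-corrected normal approximation (with continuity correction) for the p-value.
Step 5: p-value = 0.006392; compare to alpha = 0.1. reject H0.

U_X = 0.5, p = 0.006392, reject H0 at alpha = 0.1.


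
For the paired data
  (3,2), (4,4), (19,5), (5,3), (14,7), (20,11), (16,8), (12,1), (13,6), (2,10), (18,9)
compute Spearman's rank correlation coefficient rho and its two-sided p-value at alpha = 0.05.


Step 1: Rank x and y separately (midranks; no ties here).
rank(x): 3->2, 4->3, 19->10, 5->4, 14->7, 20->11, 16->8, 12->5, 13->6, 2->1, 18->9
rank(y): 2->2, 4->4, 5->5, 3->3, 7->7, 11->11, 8->8, 1->1, 6->6, 10->10, 9->9
Step 2: d_i = R_x(i) - R_y(i); compute d_i^2.
  (2-2)^2=0, (3-4)^2=1, (10-5)^2=25, (4-3)^2=1, (7-7)^2=0, (11-11)^2=0, (8-8)^2=0, (5-1)^2=16, (6-6)^2=0, (1-10)^2=81, (9-9)^2=0
sum(d^2) = 124.
Step 3: rho = 1 - 6*124 / (11*(11^2 - 1)) = 1 - 744/1320 = 0.436364.
Step 4: Under H0, t = rho * sqrt((n-2)/(1-rho^2)) = 1.4549 ~ t(9).
Step 5: Two-sided p-value from the t-distribution with 9 df = 0.179665.
Step 6: alpha = 0.05. fail to reject H0.

rho = 0.4364, p = 0.179665, fail to reject H0 at alpha = 0.05.


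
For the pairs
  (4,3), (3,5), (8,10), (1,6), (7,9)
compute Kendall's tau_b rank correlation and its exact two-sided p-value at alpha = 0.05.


Step 1: Enumerate the 10 unordered pairs (i,j) with i<j and classify each by sign(x_j-x_i) * sign(y_j-y_i).
  (1,2):dx=-1,dy=+2->D; (1,3):dx=+4,dy=+7->C; (1,4):dx=-3,dy=+3->D; (1,5):dx=+3,dy=+6->C
  (2,3):dx=+5,dy=+5->C; (2,4):dx=-2,dy=+1->D; (2,5):dx=+4,dy=+4->C; (3,4):dx=-7,dy=-4->C
  (3,5):dx=-1,dy=-1->C; (4,5):dx=+6,dy=+3->C
Step 2: C = 7, D = 3, total pairs = 10.
Step 3: tau = (C - D)/(n(n-1)/2) = (7 - 3)/10 = 0.400000.
Step 4: Exact two-sided p-value (enumerate n! = 120 permutations of y under H0): p = 0.483333.
Step 5: alpha = 0.05. fail to reject H0.

tau_b = 0.4000 (C=7, D=3), p = 0.483333, fail to reject H0.


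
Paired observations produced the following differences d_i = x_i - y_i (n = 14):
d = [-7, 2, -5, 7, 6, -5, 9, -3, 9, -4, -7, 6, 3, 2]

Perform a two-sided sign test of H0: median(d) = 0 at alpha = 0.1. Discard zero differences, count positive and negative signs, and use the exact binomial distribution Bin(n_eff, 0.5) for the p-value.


Step 1: Discard zero differences. Original n = 14; n_eff = number of nonzero differences = 14.
Nonzero differences (with sign): -7, +2, -5, +7, +6, -5, +9, -3, +9, -4, -7, +6, +3, +2
Step 2: Count signs: positive = 8, negative = 6.
Step 3: Under H0: P(positive) = 0.5, so the number of positives S ~ Bin(14, 0.5).
Step 4: Two-sided exact p-value = sum of Bin(14,0.5) probabilities at or below the observed probability = 0.790527.
Step 5: alpha = 0.1. fail to reject H0.

n_eff = 14, pos = 8, neg = 6, p = 0.790527, fail to reject H0.


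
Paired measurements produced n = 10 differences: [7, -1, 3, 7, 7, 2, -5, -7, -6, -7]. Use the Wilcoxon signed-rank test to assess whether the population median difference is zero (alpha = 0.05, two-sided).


Step 1: Drop any zero differences (none here) and take |d_i|.
|d| = [7, 1, 3, 7, 7, 2, 5, 7, 6, 7]
Step 2: Midrank |d_i| (ties get averaged ranks).
ranks: |7|->8, |1|->1, |3|->3, |7|->8, |7|->8, |2|->2, |5|->4, |7|->8, |6|->5, |7|->8
Step 3: Attach original signs; sum ranks with positive sign and with negative sign.
W+ = 8 + 3 + 8 + 8 + 2 = 29
W- = 1 + 4 + 8 + 5 + 8 = 26
(Check: W+ + W- = 55 should equal n(n+1)/2 = 55.)
Step 4: Test statistic W = min(W+, W-) = 26.
Step 5: Ties in |d|, so use the tie-corrected normal approximation.
        E[W] = n(n+1)/4 = 10*11/4 = 27.5.
        Tie groups: |d|=7 (t=5); sum(t^3 - t) = 120.
        Var[W] = n(n+1)(2n+1)/24 - sum(t^3-t)/48 = 2310/24 - 120/48 = 93.75.
        z = (W - E[W]) / sqrt(Var[W]) = (26 - 27.5) / 9.6825 = -0.1549.
        Two-sided p = 2*Phi(z) = 0.876885.
Step 6: alpha = 0.05. fail to reject H0.

W+ = 29, W- = 26, W = min = 26, p = 0.876885, fail to reject H0.


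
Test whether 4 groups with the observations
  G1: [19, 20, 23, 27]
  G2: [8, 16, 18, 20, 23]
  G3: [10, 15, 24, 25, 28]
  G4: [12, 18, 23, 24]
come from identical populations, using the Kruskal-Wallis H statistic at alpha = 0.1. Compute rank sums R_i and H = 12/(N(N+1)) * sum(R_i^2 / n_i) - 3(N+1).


Step 1: Combine all N = 18 observations and assign midranks.
sorted (value, group, rank): (8,G2,1), (10,G3,2), (12,G4,3), (15,G3,4), (16,G2,5), (18,G2,6.5), (18,G4,6.5), (19,G1,8), (20,G1,9.5), (20,G2,9.5), (23,G1,12), (23,G2,12), (23,G4,12), (24,G3,14.5), (24,G4,14.5), (25,G3,16), (27,G1,17), (28,G3,18)
Step 2: Sum ranks within each group.
R_1 = 46.5 (n_1 = 4)
R_2 = 34 (n_2 = 5)
R_3 = 54.5 (n_3 = 5)
R_4 = 36 (n_4 = 4)
Step 3: H = 12/(N(N+1)) * sum(R_i^2/n_i) - 3(N+1)
     = 12/(18*19) * (46.5^2/4 + 34^2/5 + 54.5^2/5 + 36^2/4) - 3*19
     = 0.035088 * 1689.81 - 57
     = 2.291667.
Step 4: Ties present; correction factor C = 1 - 42/(18^3 - 18) = 0.992776. Corrected H = 2.291667 / 0.992776 = 2.308342.
Step 5: Under H0, H ~ chi^2(3); p-value = 0.510925.
Step 6: alpha = 0.1. fail to reject H0.

H = 2.3083, df = 3, p = 0.510925, fail to reject H0.


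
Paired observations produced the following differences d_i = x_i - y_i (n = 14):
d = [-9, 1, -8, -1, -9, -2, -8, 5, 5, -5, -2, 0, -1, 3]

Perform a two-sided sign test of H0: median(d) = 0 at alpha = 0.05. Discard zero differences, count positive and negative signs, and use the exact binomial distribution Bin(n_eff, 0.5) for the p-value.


Step 1: Discard zero differences. Original n = 14; n_eff = number of nonzero differences = 13.
Nonzero differences (with sign): -9, +1, -8, -1, -9, -2, -8, +5, +5, -5, -2, -1, +3
Step 2: Count signs: positive = 4, negative = 9.
Step 3: Under H0: P(positive) = 0.5, so the number of positives S ~ Bin(13, 0.5).
Step 4: Two-sided exact p-value = sum of Bin(13,0.5) probabilities at or below the observed probability = 0.266846.
Step 5: alpha = 0.05. fail to reject H0.

n_eff = 13, pos = 4, neg = 9, p = 0.266846, fail to reject H0.


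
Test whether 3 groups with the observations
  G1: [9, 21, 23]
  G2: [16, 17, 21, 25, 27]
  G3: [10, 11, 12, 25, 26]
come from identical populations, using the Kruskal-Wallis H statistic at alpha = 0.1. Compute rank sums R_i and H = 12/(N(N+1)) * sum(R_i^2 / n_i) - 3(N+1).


Step 1: Combine all N = 13 observations and assign midranks.
sorted (value, group, rank): (9,G1,1), (10,G3,2), (11,G3,3), (12,G3,4), (16,G2,5), (17,G2,6), (21,G1,7.5), (21,G2,7.5), (23,G1,9), (25,G2,10.5), (25,G3,10.5), (26,G3,12), (27,G2,13)
Step 2: Sum ranks within each group.
R_1 = 17.5 (n_1 = 3)
R_2 = 42 (n_2 = 5)
R_3 = 31.5 (n_3 = 5)
Step 3: H = 12/(N(N+1)) * sum(R_i^2/n_i) - 3(N+1)
     = 12/(13*14) * (17.5^2/3 + 42^2/5 + 31.5^2/5) - 3*14
     = 0.065934 * 653.333 - 42
     = 1.076923.
Step 4: Ties present; correction factor C = 1 - 12/(13^3 - 13) = 0.994505. Corrected H = 1.076923 / 0.994505 = 1.082873.
Step 5: Under H0, H ~ chi^2(2); p-value = 0.581912.
Step 6: alpha = 0.1. fail to reject H0.

H = 1.0829, df = 2, p = 0.581912, fail to reject H0.


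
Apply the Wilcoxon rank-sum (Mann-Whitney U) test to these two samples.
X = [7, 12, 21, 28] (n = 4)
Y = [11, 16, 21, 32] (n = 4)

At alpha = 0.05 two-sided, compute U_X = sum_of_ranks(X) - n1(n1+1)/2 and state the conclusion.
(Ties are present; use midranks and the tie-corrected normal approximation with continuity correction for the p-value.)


Step 1: Combine and sort all 8 observations; assign midranks.
sorted (value, group): (7,X), (11,Y), (12,X), (16,Y), (21,X), (21,Y), (28,X), (32,Y)
ranks: 7->1, 11->2, 12->3, 16->4, 21->5.5, 21->5.5, 28->7, 32->8
Step 2: Rank sum for X: R1 = 1 + 3 + 5.5 + 7 = 16.5.
Step 3: U_X = R1 - n1(n1+1)/2 = 16.5 - 4*5/2 = 16.5 - 10 = 6.5.
       U_Y = n1*n2 - U_X = 16 - 6.5 = 9.5.
Step 4: Ties are present, so use the tie-corrected normal approximation (with continuity correction) for the p-value.
Step 5: p-value = 0.771503; compare to alpha = 0.05. fail to reject H0.

U_X = 6.5, p = 0.771503, fail to reject H0 at alpha = 0.05.


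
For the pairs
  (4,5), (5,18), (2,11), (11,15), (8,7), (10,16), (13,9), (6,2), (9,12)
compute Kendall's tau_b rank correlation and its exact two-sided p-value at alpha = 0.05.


Step 1: Enumerate the 36 unordered pairs (i,j) with i<j and classify each by sign(x_j-x_i) * sign(y_j-y_i).
  (1,2):dx=+1,dy=+13->C; (1,3):dx=-2,dy=+6->D; (1,4):dx=+7,dy=+10->C; (1,5):dx=+4,dy=+2->C
  (1,6):dx=+6,dy=+11->C; (1,7):dx=+9,dy=+4->C; (1,8):dx=+2,dy=-3->D; (1,9):dx=+5,dy=+7->C
  (2,3):dx=-3,dy=-7->C; (2,4):dx=+6,dy=-3->D; (2,5):dx=+3,dy=-11->D; (2,6):dx=+5,dy=-2->D
  (2,7):dx=+8,dy=-9->D; (2,8):dx=+1,dy=-16->D; (2,9):dx=+4,dy=-6->D; (3,4):dx=+9,dy=+4->C
  (3,5):dx=+6,dy=-4->D; (3,6):dx=+8,dy=+5->C; (3,7):dx=+11,dy=-2->D; (3,8):dx=+4,dy=-9->D
  (3,9):dx=+7,dy=+1->C; (4,5):dx=-3,dy=-8->C; (4,6):dx=-1,dy=+1->D; (4,7):dx=+2,dy=-6->D
  (4,8):dx=-5,dy=-13->C; (4,9):dx=-2,dy=-3->C; (5,6):dx=+2,dy=+9->C; (5,7):dx=+5,dy=+2->C
  (5,8):dx=-2,dy=-5->C; (5,9):dx=+1,dy=+5->C; (6,7):dx=+3,dy=-7->D; (6,8):dx=-4,dy=-14->C
  (6,9):dx=-1,dy=-4->C; (7,8):dx=-7,dy=-7->C; (7,9):dx=-4,dy=+3->D; (8,9):dx=+3,dy=+10->C
Step 2: C = 21, D = 15, total pairs = 36.
Step 3: tau = (C - D)/(n(n-1)/2) = (21 - 15)/36 = 0.166667.
Step 4: Exact two-sided p-value (enumerate n! = 362880 permutations of y under H0): p = 0.612202.
Step 5: alpha = 0.05. fail to reject H0.

tau_b = 0.1667 (C=21, D=15), p = 0.612202, fail to reject H0.


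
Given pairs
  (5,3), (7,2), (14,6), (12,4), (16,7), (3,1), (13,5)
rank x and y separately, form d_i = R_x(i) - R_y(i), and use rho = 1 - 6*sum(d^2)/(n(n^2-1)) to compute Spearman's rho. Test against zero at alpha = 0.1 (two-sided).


Step 1: Rank x and y separately (midranks; no ties here).
rank(x): 5->2, 7->3, 14->6, 12->4, 16->7, 3->1, 13->5
rank(y): 3->3, 2->2, 6->6, 4->4, 7->7, 1->1, 5->5
Step 2: d_i = R_x(i) - R_y(i); compute d_i^2.
  (2-3)^2=1, (3-2)^2=1, (6-6)^2=0, (4-4)^2=0, (7-7)^2=0, (1-1)^2=0, (5-5)^2=0
sum(d^2) = 2.
Step 3: rho = 1 - 6*2 / (7*(7^2 - 1)) = 1 - 12/336 = 0.964286.
Step 4: Under H0, t = rho * sqrt((n-2)/(1-rho^2)) = 8.1408 ~ t(5).
Step 5: Two-sided p-value from the t-distribution with 5 df = 0.000454.
Step 6: alpha = 0.1. reject H0.

rho = 0.9643, p = 0.000454, reject H0 at alpha = 0.1.


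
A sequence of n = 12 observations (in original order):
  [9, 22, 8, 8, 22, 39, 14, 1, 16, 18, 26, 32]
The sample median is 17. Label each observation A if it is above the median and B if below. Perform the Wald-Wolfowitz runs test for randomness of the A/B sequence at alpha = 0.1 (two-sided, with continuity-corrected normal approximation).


Step 1: Compute median = 17; label A = above, B = below.
Labels in order: BABBAABBBAAA  (n_A = 6, n_B = 6)
Step 2: Count runs R = 6.
Step 3: Under H0 (random ordering), E[R] = 2*n_A*n_B/(n_A+n_B) + 1 = 2*6*6/12 + 1 = 7.0000.
        Var[R] = 2*n_A*n_B*(2*n_A*n_B - n_A - n_B) / ((n_A+n_B)^2 * (n_A+n_B-1)) = 4320/1584 = 2.7273.
        SD[R] = 1.6514.
Step 4: Continuity-corrected z = (R + 0.5 - E[R]) / SD[R] = (6 + 0.5 - 7.0000) / 1.6514 = -0.3028.
Step 5: Two-sided p-value via normal approximation = 2*(1 - Phi(|z|)) = 0.762069.
Step 6: alpha = 0.1. fail to reject H0.

R = 6, z = -0.3028, p = 0.762069, fail to reject H0.


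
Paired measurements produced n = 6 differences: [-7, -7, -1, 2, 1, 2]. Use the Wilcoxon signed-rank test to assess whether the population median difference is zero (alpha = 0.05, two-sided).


Step 1: Drop any zero differences (none here) and take |d_i|.
|d| = [7, 7, 1, 2, 1, 2]
Step 2: Midrank |d_i| (ties get averaged ranks).
ranks: |7|->5.5, |7|->5.5, |1|->1.5, |2|->3.5, |1|->1.5, |2|->3.5
Step 3: Attach original signs; sum ranks with positive sign and with negative sign.
W+ = 3.5 + 1.5 + 3.5 = 8.5
W- = 5.5 + 5.5 + 1.5 = 12.5
(Check: W+ + W- = 21 should equal n(n+1)/2 = 21.)
Step 4: Test statistic W = min(W+, W-) = 8.5.
Step 5: Ties in |d|, so use the tie-corrected normal approximation.
        E[W] = n(n+1)/4 = 6*7/4 = 10.5.
        Tie groups: |d|=1 (t=2), |d|=2 (t=2), |d|=7 (t=2); sum(t^3 - t) = 18.
        Var[W] = n(n+1)(2n+1)/24 - sum(t^3-t)/48 = 546/24 - 18/48 = 22.375.
        z = (W - E[W]) / sqrt(Var[W]) = (8.5 - 10.5) / 4.7302 = -0.4228.
        Two-sided p = 2*Phi(z) = 0.672432.
Step 6: alpha = 0.05. fail to reject H0.

W+ = 8.5, W- = 12.5, W = min = 8.5, p = 0.672432, fail to reject H0.


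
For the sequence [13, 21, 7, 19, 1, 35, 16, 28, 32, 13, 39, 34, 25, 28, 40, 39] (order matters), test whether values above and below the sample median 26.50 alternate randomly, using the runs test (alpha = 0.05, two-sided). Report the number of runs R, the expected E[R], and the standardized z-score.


Step 1: Compute median = 26.50; label A = above, B = below.
Labels in order: BBBBBABAABAABAAA  (n_A = 8, n_B = 8)
Step 2: Count runs R = 8.
Step 3: Under H0 (random ordering), E[R] = 2*n_A*n_B/(n_A+n_B) + 1 = 2*8*8/16 + 1 = 9.0000.
        Var[R] = 2*n_A*n_B*(2*n_A*n_B - n_A - n_B) / ((n_A+n_B)^2 * (n_A+n_B-1)) = 14336/3840 = 3.7333.
        SD[R] = 1.9322.
Step 4: Continuity-corrected z = (R + 0.5 - E[R]) / SD[R] = (8 + 0.5 - 9.0000) / 1.9322 = -0.2588.
Step 5: Two-sided p-value via normal approximation = 2*(1 - Phi(|z|)) = 0.795809.
Step 6: alpha = 0.05. fail to reject H0.

R = 8, z = -0.2588, p = 0.795809, fail to reject H0.


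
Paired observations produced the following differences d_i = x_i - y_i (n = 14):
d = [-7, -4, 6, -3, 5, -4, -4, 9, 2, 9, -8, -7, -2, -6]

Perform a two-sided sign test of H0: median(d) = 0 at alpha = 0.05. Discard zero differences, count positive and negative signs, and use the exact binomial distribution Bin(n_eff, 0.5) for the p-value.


Step 1: Discard zero differences. Original n = 14; n_eff = number of nonzero differences = 14.
Nonzero differences (with sign): -7, -4, +6, -3, +5, -4, -4, +9, +2, +9, -8, -7, -2, -6
Step 2: Count signs: positive = 5, negative = 9.
Step 3: Under H0: P(positive) = 0.5, so the number of positives S ~ Bin(14, 0.5).
Step 4: Two-sided exact p-value = sum of Bin(14,0.5) probabilities at or below the observed probability = 0.423950.
Step 5: alpha = 0.05. fail to reject H0.

n_eff = 14, pos = 5, neg = 9, p = 0.423950, fail to reject H0.


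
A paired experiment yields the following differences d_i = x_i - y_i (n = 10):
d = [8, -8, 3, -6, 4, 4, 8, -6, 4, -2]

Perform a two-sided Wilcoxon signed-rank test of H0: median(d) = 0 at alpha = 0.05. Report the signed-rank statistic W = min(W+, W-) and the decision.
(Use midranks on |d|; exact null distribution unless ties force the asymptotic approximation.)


Step 1: Drop any zero differences (none here) and take |d_i|.
|d| = [8, 8, 3, 6, 4, 4, 8, 6, 4, 2]
Step 2: Midrank |d_i| (ties get averaged ranks).
ranks: |8|->9, |8|->9, |3|->2, |6|->6.5, |4|->4, |4|->4, |8|->9, |6|->6.5, |4|->4, |2|->1
Step 3: Attach original signs; sum ranks with positive sign and with negative sign.
W+ = 9 + 2 + 4 + 4 + 9 + 4 = 32
W- = 9 + 6.5 + 6.5 + 1 = 23
(Check: W+ + W- = 55 should equal n(n+1)/2 = 55.)
Step 4: Test statistic W = min(W+, W-) = 23.
Step 5: Ties in |d|, so use the tie-corrected normal approximation.
        E[W] = n(n+1)/4 = 10*11/4 = 27.5.
        Tie groups: |d|=4 (t=3), |d|=6 (t=2), |d|=8 (t=3); sum(t^3 - t) = 54.
        Var[W] = n(n+1)(2n+1)/24 - sum(t^3-t)/48 = 2310/24 - 54/48 = 95.125.
        z = (W - E[W]) / sqrt(Var[W]) = (23 - 27.5) / 9.7532 = -0.4614.
        Two-sided p = 2*Phi(z) = 0.644521.
Step 6: alpha = 0.05. fail to reject H0.

W+ = 32, W- = 23, W = min = 23, p = 0.644521, fail to reject H0.


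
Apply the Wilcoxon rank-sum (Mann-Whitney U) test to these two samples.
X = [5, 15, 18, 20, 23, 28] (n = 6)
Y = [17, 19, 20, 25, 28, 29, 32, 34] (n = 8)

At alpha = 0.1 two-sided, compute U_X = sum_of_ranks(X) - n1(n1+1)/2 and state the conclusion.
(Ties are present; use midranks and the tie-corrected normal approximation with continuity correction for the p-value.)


Step 1: Combine and sort all 14 observations; assign midranks.
sorted (value, group): (5,X), (15,X), (17,Y), (18,X), (19,Y), (20,X), (20,Y), (23,X), (25,Y), (28,X), (28,Y), (29,Y), (32,Y), (34,Y)
ranks: 5->1, 15->2, 17->3, 18->4, 19->5, 20->6.5, 20->6.5, 23->8, 25->9, 28->10.5, 28->10.5, 29->12, 32->13, 34->14
Step 2: Rank sum for X: R1 = 1 + 2 + 4 + 6.5 + 8 + 10.5 = 32.
Step 3: U_X = R1 - n1(n1+1)/2 = 32 - 6*7/2 = 32 - 21 = 11.
       U_Y = n1*n2 - U_X = 48 - 11 = 37.
Step 4: Ties are present, so use the tie-corrected normal approximation (with continuity correction) for the p-value.
Step 5: p-value = 0.105813; compare to alpha = 0.1. fail to reject H0.

U_X = 11, p = 0.105813, fail to reject H0 at alpha = 0.1.


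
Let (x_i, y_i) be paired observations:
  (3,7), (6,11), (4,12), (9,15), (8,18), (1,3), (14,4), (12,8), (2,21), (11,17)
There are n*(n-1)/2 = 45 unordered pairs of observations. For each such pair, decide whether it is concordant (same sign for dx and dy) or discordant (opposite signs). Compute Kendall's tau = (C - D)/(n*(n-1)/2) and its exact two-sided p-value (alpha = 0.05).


Step 1: Enumerate the 45 unordered pairs (i,j) with i<j and classify each by sign(x_j-x_i) * sign(y_j-y_i).
  (1,2):dx=+3,dy=+4->C; (1,3):dx=+1,dy=+5->C; (1,4):dx=+6,dy=+8->C; (1,5):dx=+5,dy=+11->C
  (1,6):dx=-2,dy=-4->C; (1,7):dx=+11,dy=-3->D; (1,8):dx=+9,dy=+1->C; (1,9):dx=-1,dy=+14->D
  (1,10):dx=+8,dy=+10->C; (2,3):dx=-2,dy=+1->D; (2,4):dx=+3,dy=+4->C; (2,5):dx=+2,dy=+7->C
  (2,6):dx=-5,dy=-8->C; (2,7):dx=+8,dy=-7->D; (2,8):dx=+6,dy=-3->D; (2,9):dx=-4,dy=+10->D
  (2,10):dx=+5,dy=+6->C; (3,4):dx=+5,dy=+3->C; (3,5):dx=+4,dy=+6->C; (3,6):dx=-3,dy=-9->C
  (3,7):dx=+10,dy=-8->D; (3,8):dx=+8,dy=-4->D; (3,9):dx=-2,dy=+9->D; (3,10):dx=+7,dy=+5->C
  (4,5):dx=-1,dy=+3->D; (4,6):dx=-8,dy=-12->C; (4,7):dx=+5,dy=-11->D; (4,8):dx=+3,dy=-7->D
  (4,9):dx=-7,dy=+6->D; (4,10):dx=+2,dy=+2->C; (5,6):dx=-7,dy=-15->C; (5,7):dx=+6,dy=-14->D
  (5,8):dx=+4,dy=-10->D; (5,9):dx=-6,dy=+3->D; (5,10):dx=+3,dy=-1->D; (6,7):dx=+13,dy=+1->C
  (6,8):dx=+11,dy=+5->C; (6,9):dx=+1,dy=+18->C; (6,10):dx=+10,dy=+14->C; (7,8):dx=-2,dy=+4->D
  (7,9):dx=-12,dy=+17->D; (7,10):dx=-3,dy=+13->D; (8,9):dx=-10,dy=+13->D; (8,10):dx=-1,dy=+9->D
  (9,10):dx=+9,dy=-4->D
Step 2: C = 22, D = 23, total pairs = 45.
Step 3: tau = (C - D)/(n(n-1)/2) = (22 - 23)/45 = -0.022222.
Step 4: Exact two-sided p-value (enumerate n! = 3628800 permutations of y under H0): p = 1.000000.
Step 5: alpha = 0.05. fail to reject H0.

tau_b = -0.0222 (C=22, D=23), p = 1.000000, fail to reject H0.


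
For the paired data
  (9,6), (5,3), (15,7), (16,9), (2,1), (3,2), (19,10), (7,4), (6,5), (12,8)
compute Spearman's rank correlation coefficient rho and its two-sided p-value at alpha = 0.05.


Step 1: Rank x and y separately (midranks; no ties here).
rank(x): 9->6, 5->3, 15->8, 16->9, 2->1, 3->2, 19->10, 7->5, 6->4, 12->7
rank(y): 6->6, 3->3, 7->7, 9->9, 1->1, 2->2, 10->10, 4->4, 5->5, 8->8
Step 2: d_i = R_x(i) - R_y(i); compute d_i^2.
  (6-6)^2=0, (3-3)^2=0, (8-7)^2=1, (9-9)^2=0, (1-1)^2=0, (2-2)^2=0, (10-10)^2=0, (5-4)^2=1, (4-5)^2=1, (7-8)^2=1
sum(d^2) = 4.
Step 3: rho = 1 - 6*4 / (10*(10^2 - 1)) = 1 - 24/990 = 0.975758.
Step 4: Under H0, t = rho * sqrt((n-2)/(1-rho^2)) = 12.6105 ~ t(8).
Step 5: Two-sided p-value from the t-distribution with 8 df = 0.000001.
Step 6: alpha = 0.05. reject H0.

rho = 0.9758, p = 0.000001, reject H0 at alpha = 0.05.


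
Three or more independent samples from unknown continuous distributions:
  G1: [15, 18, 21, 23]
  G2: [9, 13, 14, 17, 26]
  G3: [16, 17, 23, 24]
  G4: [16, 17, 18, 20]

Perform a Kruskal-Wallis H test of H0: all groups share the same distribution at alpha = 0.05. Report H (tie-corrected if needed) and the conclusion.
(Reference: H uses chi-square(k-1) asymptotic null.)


Step 1: Combine all N = 17 observations and assign midranks.
sorted (value, group, rank): (9,G2,1), (13,G2,2), (14,G2,3), (15,G1,4), (16,G3,5.5), (16,G4,5.5), (17,G2,8), (17,G3,8), (17,G4,8), (18,G1,10.5), (18,G4,10.5), (20,G4,12), (21,G1,13), (23,G1,14.5), (23,G3,14.5), (24,G3,16), (26,G2,17)
Step 2: Sum ranks within each group.
R_1 = 42 (n_1 = 4)
R_2 = 31 (n_2 = 5)
R_3 = 44 (n_3 = 4)
R_4 = 36 (n_4 = 4)
Step 3: H = 12/(N(N+1)) * sum(R_i^2/n_i) - 3(N+1)
     = 12/(17*18) * (42^2/4 + 31^2/5 + 44^2/4 + 36^2/4) - 3*18
     = 0.039216 * 1441.2 - 54
     = 2.517647.
Step 4: Ties present; correction factor C = 1 - 42/(17^3 - 17) = 0.991422. Corrected H = 2.517647 / 0.991422 = 2.539431.
Step 5: Under H0, H ~ chi^2(3); p-value = 0.468207.
Step 6: alpha = 0.05. fail to reject H0.

H = 2.5394, df = 3, p = 0.468207, fail to reject H0.


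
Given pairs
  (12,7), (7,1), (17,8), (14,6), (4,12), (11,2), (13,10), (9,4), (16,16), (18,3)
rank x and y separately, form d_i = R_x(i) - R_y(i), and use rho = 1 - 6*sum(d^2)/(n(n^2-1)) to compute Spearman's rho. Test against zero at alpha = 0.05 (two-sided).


Step 1: Rank x and y separately (midranks; no ties here).
rank(x): 12->5, 7->2, 17->9, 14->7, 4->1, 11->4, 13->6, 9->3, 16->8, 18->10
rank(y): 7->6, 1->1, 8->7, 6->5, 12->9, 2->2, 10->8, 4->4, 16->10, 3->3
Step 2: d_i = R_x(i) - R_y(i); compute d_i^2.
  (5-6)^2=1, (2-1)^2=1, (9-7)^2=4, (7-5)^2=4, (1-9)^2=64, (4-2)^2=4, (6-8)^2=4, (3-4)^2=1, (8-10)^2=4, (10-3)^2=49
sum(d^2) = 136.
Step 3: rho = 1 - 6*136 / (10*(10^2 - 1)) = 1 - 816/990 = 0.175758.
Step 4: Under H0, t = rho * sqrt((n-2)/(1-rho^2)) = 0.5050 ~ t(8).
Step 5: Two-sided p-value from the t-distribution with 8 df = 0.627188.
Step 6: alpha = 0.05. fail to reject H0.

rho = 0.1758, p = 0.627188, fail to reject H0 at alpha = 0.05.


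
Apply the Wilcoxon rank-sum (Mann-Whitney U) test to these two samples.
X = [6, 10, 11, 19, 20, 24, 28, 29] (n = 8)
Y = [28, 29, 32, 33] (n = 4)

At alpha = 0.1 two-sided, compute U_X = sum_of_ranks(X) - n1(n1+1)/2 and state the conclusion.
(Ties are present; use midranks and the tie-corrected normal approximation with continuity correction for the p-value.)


Step 1: Combine and sort all 12 observations; assign midranks.
sorted (value, group): (6,X), (10,X), (11,X), (19,X), (20,X), (24,X), (28,X), (28,Y), (29,X), (29,Y), (32,Y), (33,Y)
ranks: 6->1, 10->2, 11->3, 19->4, 20->5, 24->6, 28->7.5, 28->7.5, 29->9.5, 29->9.5, 32->11, 33->12
Step 2: Rank sum for X: R1 = 1 + 2 + 3 + 4 + 5 + 6 + 7.5 + 9.5 = 38.
Step 3: U_X = R1 - n1(n1+1)/2 = 38 - 8*9/2 = 38 - 36 = 2.
       U_Y = n1*n2 - U_X = 32 - 2 = 30.
Step 4: Ties are present, so use the tie-corrected normal approximation (with continuity correction) for the p-value.
Step 5: p-value = 0.021396; compare to alpha = 0.1. reject H0.

U_X = 2, p = 0.021396, reject H0 at alpha = 0.1.


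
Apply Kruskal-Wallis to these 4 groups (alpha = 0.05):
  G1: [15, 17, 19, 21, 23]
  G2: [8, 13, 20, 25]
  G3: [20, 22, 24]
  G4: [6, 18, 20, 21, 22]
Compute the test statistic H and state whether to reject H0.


Step 1: Combine all N = 17 observations and assign midranks.
sorted (value, group, rank): (6,G4,1), (8,G2,2), (13,G2,3), (15,G1,4), (17,G1,5), (18,G4,6), (19,G1,7), (20,G2,9), (20,G3,9), (20,G4,9), (21,G1,11.5), (21,G4,11.5), (22,G3,13.5), (22,G4,13.5), (23,G1,15), (24,G3,16), (25,G2,17)
Step 2: Sum ranks within each group.
R_1 = 42.5 (n_1 = 5)
R_2 = 31 (n_2 = 4)
R_3 = 38.5 (n_3 = 3)
R_4 = 41 (n_4 = 5)
Step 3: H = 12/(N(N+1)) * sum(R_i^2/n_i) - 3(N+1)
     = 12/(17*18) * (42.5^2/5 + 31^2/4 + 38.5^2/3 + 41^2/5) - 3*18
     = 0.039216 * 1431.78 - 54
     = 2.148366.
Step 4: Ties present; correction factor C = 1 - 36/(17^3 - 17) = 0.992647. Corrected H = 2.148366 / 0.992647 = 2.164280.
Step 5: Under H0, H ~ chi^2(3); p-value = 0.539018.
Step 6: alpha = 0.05. fail to reject H0.

H = 2.1643, df = 3, p = 0.539018, fail to reject H0.


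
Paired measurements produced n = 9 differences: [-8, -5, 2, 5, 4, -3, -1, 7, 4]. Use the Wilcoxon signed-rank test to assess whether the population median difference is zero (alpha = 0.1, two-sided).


Step 1: Drop any zero differences (none here) and take |d_i|.
|d| = [8, 5, 2, 5, 4, 3, 1, 7, 4]
Step 2: Midrank |d_i| (ties get averaged ranks).
ranks: |8|->9, |5|->6.5, |2|->2, |5|->6.5, |4|->4.5, |3|->3, |1|->1, |7|->8, |4|->4.5
Step 3: Attach original signs; sum ranks with positive sign and with negative sign.
W+ = 2 + 6.5 + 4.5 + 8 + 4.5 = 25.5
W- = 9 + 6.5 + 3 + 1 = 19.5
(Check: W+ + W- = 45 should equal n(n+1)/2 = 45.)
Step 4: Test statistic W = min(W+, W-) = 19.5.
Step 5: Ties in |d|, so use the tie-corrected normal approximation.
        E[W] = n(n+1)/4 = 9*10/4 = 22.5.
        Tie groups: |d|=4 (t=2), |d|=5 (t=2); sum(t^3 - t) = 12.
        Var[W] = n(n+1)(2n+1)/24 - sum(t^3-t)/48 = 1710/24 - 12/48 = 71.
        z = (W - E[W]) / sqrt(Var[W]) = (19.5 - 22.5) / 8.4261 = -0.3560.
        Two-sided p = 2*Phi(z) = 0.721815.
Step 6: alpha = 0.1. fail to reject H0.

W+ = 25.5, W- = 19.5, W = min = 19.5, p = 0.721815, fail to reject H0.


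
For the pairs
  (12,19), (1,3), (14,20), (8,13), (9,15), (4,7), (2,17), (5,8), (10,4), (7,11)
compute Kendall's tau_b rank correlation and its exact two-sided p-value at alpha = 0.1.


Step 1: Enumerate the 45 unordered pairs (i,j) with i<j and classify each by sign(x_j-x_i) * sign(y_j-y_i).
  (1,2):dx=-11,dy=-16->C; (1,3):dx=+2,dy=+1->C; (1,4):dx=-4,dy=-6->C; (1,5):dx=-3,dy=-4->C
  (1,6):dx=-8,dy=-12->C; (1,7):dx=-10,dy=-2->C; (1,8):dx=-7,dy=-11->C; (1,9):dx=-2,dy=-15->C
  (1,10):dx=-5,dy=-8->C; (2,3):dx=+13,dy=+17->C; (2,4):dx=+7,dy=+10->C; (2,5):dx=+8,dy=+12->C
  (2,6):dx=+3,dy=+4->C; (2,7):dx=+1,dy=+14->C; (2,8):dx=+4,dy=+5->C; (2,9):dx=+9,dy=+1->C
  (2,10):dx=+6,dy=+8->C; (3,4):dx=-6,dy=-7->C; (3,5):dx=-5,dy=-5->C; (3,6):dx=-10,dy=-13->C
  (3,7):dx=-12,dy=-3->C; (3,8):dx=-9,dy=-12->C; (3,9):dx=-4,dy=-16->C; (3,10):dx=-7,dy=-9->C
  (4,5):dx=+1,dy=+2->C; (4,6):dx=-4,dy=-6->C; (4,7):dx=-6,dy=+4->D; (4,8):dx=-3,dy=-5->C
  (4,9):dx=+2,dy=-9->D; (4,10):dx=-1,dy=-2->C; (5,6):dx=-5,dy=-8->C; (5,7):dx=-7,dy=+2->D
  (5,8):dx=-4,dy=-7->C; (5,9):dx=+1,dy=-11->D; (5,10):dx=-2,dy=-4->C; (6,7):dx=-2,dy=+10->D
  (6,8):dx=+1,dy=+1->C; (6,9):dx=+6,dy=-3->D; (6,10):dx=+3,dy=+4->C; (7,8):dx=+3,dy=-9->D
  (7,9):dx=+8,dy=-13->D; (7,10):dx=+5,dy=-6->D; (8,9):dx=+5,dy=-4->D; (8,10):dx=+2,dy=+3->C
  (9,10):dx=-3,dy=+7->D
Step 2: C = 34, D = 11, total pairs = 45.
Step 3: tau = (C - D)/(n(n-1)/2) = (34 - 11)/45 = 0.511111.
Step 4: Exact two-sided p-value (enumerate n! = 3628800 permutations of y under H0): p = 0.046623.
Step 5: alpha = 0.1. reject H0.

tau_b = 0.5111 (C=34, D=11), p = 0.046623, reject H0.


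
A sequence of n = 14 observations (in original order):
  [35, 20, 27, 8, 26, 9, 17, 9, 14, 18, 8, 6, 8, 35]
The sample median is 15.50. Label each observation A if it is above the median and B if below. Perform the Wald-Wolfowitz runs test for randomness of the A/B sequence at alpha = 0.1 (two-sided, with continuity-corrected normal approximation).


Step 1: Compute median = 15.50; label A = above, B = below.
Labels in order: AAABABABBABBBA  (n_A = 7, n_B = 7)
Step 2: Count runs R = 9.
Step 3: Under H0 (random ordering), E[R] = 2*n_A*n_B/(n_A+n_B) + 1 = 2*7*7/14 + 1 = 8.0000.
        Var[R] = 2*n_A*n_B*(2*n_A*n_B - n_A - n_B) / ((n_A+n_B)^2 * (n_A+n_B-1)) = 8232/2548 = 3.2308.
        SD[R] = 1.7974.
Step 4: Continuity-corrected z = (R - 0.5 - E[R]) / SD[R] = (9 - 0.5 - 8.0000) / 1.7974 = 0.2782.
Step 5: Two-sided p-value via normal approximation = 2*(1 - Phi(|z|)) = 0.780879.
Step 6: alpha = 0.1. fail to reject H0.

R = 9, z = 0.2782, p = 0.780879, fail to reject H0.


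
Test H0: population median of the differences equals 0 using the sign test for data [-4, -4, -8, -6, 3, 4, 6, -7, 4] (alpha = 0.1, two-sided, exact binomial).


Step 1: Discard zero differences. Original n = 9; n_eff = number of nonzero differences = 9.
Nonzero differences (with sign): -4, -4, -8, -6, +3, +4, +6, -7, +4
Step 2: Count signs: positive = 4, negative = 5.
Step 3: Under H0: P(positive) = 0.5, so the number of positives S ~ Bin(9, 0.5).
Step 4: Two-sided exact p-value = sum of Bin(9,0.5) probabilities at or below the observed probability = 1.000000.
Step 5: alpha = 0.1. fail to reject H0.

n_eff = 9, pos = 4, neg = 5, p = 1.000000, fail to reject H0.


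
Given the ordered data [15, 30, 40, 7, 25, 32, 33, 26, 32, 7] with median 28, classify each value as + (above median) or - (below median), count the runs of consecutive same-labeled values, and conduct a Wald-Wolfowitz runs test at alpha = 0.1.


Step 1: Compute median = 28; label A = above, B = below.
Labels in order: BAABBAABAB  (n_A = 5, n_B = 5)
Step 2: Count runs R = 7.
Step 3: Under H0 (random ordering), E[R] = 2*n_A*n_B/(n_A+n_B) + 1 = 2*5*5/10 + 1 = 6.0000.
        Var[R] = 2*n_A*n_B*(2*n_A*n_B - n_A - n_B) / ((n_A+n_B)^2 * (n_A+n_B-1)) = 2000/900 = 2.2222.
        SD[R] = 1.4907.
Step 4: Continuity-corrected z = (R - 0.5 - E[R]) / SD[R] = (7 - 0.5 - 6.0000) / 1.4907 = 0.3354.
Step 5: Two-sided p-value via normal approximation = 2*(1 - Phi(|z|)) = 0.737316.
Step 6: alpha = 0.1. fail to reject H0.

R = 7, z = 0.3354, p = 0.737316, fail to reject H0.


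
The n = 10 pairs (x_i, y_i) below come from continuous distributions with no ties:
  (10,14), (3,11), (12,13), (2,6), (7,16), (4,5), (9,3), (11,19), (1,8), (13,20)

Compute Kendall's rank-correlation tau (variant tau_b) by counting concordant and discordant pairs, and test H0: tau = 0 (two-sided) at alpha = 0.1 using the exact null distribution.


Step 1: Enumerate the 45 unordered pairs (i,j) with i<j and classify each by sign(x_j-x_i) * sign(y_j-y_i).
  (1,2):dx=-7,dy=-3->C; (1,3):dx=+2,dy=-1->D; (1,4):dx=-8,dy=-8->C; (1,5):dx=-3,dy=+2->D
  (1,6):dx=-6,dy=-9->C; (1,7):dx=-1,dy=-11->C; (1,8):dx=+1,dy=+5->C; (1,9):dx=-9,dy=-6->C
  (1,10):dx=+3,dy=+6->C; (2,3):dx=+9,dy=+2->C; (2,4):dx=-1,dy=-5->C; (2,5):dx=+4,dy=+5->C
  (2,6):dx=+1,dy=-6->D; (2,7):dx=+6,dy=-8->D; (2,8):dx=+8,dy=+8->C; (2,9):dx=-2,dy=-3->C
  (2,10):dx=+10,dy=+9->C; (3,4):dx=-10,dy=-7->C; (3,5):dx=-5,dy=+3->D; (3,6):dx=-8,dy=-8->C
  (3,7):dx=-3,dy=-10->C; (3,8):dx=-1,dy=+6->D; (3,9):dx=-11,dy=-5->C; (3,10):dx=+1,dy=+7->C
  (4,5):dx=+5,dy=+10->C; (4,6):dx=+2,dy=-1->D; (4,7):dx=+7,dy=-3->D; (4,8):dx=+9,dy=+13->C
  (4,9):dx=-1,dy=+2->D; (4,10):dx=+11,dy=+14->C; (5,6):dx=-3,dy=-11->C; (5,7):dx=+2,dy=-13->D
  (5,8):dx=+4,dy=+3->C; (5,9):dx=-6,dy=-8->C; (5,10):dx=+6,dy=+4->C; (6,7):dx=+5,dy=-2->D
  (6,8):dx=+7,dy=+14->C; (6,9):dx=-3,dy=+3->D; (6,10):dx=+9,dy=+15->C; (7,8):dx=+2,dy=+16->C
  (7,9):dx=-8,dy=+5->D; (7,10):dx=+4,dy=+17->C; (8,9):dx=-10,dy=-11->C; (8,10):dx=+2,dy=+1->C
  (9,10):dx=+12,dy=+12->C
Step 2: C = 32, D = 13, total pairs = 45.
Step 3: tau = (C - D)/(n(n-1)/2) = (32 - 13)/45 = 0.422222.
Step 4: Exact two-sided p-value (enumerate n! = 3628800 permutations of y under H0): p = 0.108313.
Step 5: alpha = 0.1. fail to reject H0.

tau_b = 0.4222 (C=32, D=13), p = 0.108313, fail to reject H0.


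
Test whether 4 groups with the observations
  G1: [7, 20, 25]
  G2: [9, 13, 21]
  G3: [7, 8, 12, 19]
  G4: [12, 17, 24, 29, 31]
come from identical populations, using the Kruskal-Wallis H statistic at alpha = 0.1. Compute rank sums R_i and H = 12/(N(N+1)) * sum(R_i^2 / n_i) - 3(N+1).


Step 1: Combine all N = 15 observations and assign midranks.
sorted (value, group, rank): (7,G1,1.5), (7,G3,1.5), (8,G3,3), (9,G2,4), (12,G3,5.5), (12,G4,5.5), (13,G2,7), (17,G4,8), (19,G3,9), (20,G1,10), (21,G2,11), (24,G4,12), (25,G1,13), (29,G4,14), (31,G4,15)
Step 2: Sum ranks within each group.
R_1 = 24.5 (n_1 = 3)
R_2 = 22 (n_2 = 3)
R_3 = 19 (n_3 = 4)
R_4 = 54.5 (n_4 = 5)
Step 3: H = 12/(N(N+1)) * sum(R_i^2/n_i) - 3(N+1)
     = 12/(15*16) * (24.5^2/3 + 22^2/3 + 19^2/4 + 54.5^2/5) - 3*16
     = 0.050000 * 1045.72 - 48
     = 4.285833.
Step 4: Ties present; correction factor C = 1 - 12/(15^3 - 15) = 0.996429. Corrected H = 4.285833 / 0.996429 = 4.301195.
Step 5: Under H0, H ~ chi^2(3); p-value = 0.230724.
Step 6: alpha = 0.1. fail to reject H0.

H = 4.3012, df = 3, p = 0.230724, fail to reject H0.


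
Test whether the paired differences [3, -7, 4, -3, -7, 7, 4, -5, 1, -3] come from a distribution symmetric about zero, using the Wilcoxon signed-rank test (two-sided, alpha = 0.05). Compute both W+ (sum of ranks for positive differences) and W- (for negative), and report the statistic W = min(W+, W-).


Step 1: Drop any zero differences (none here) and take |d_i|.
|d| = [3, 7, 4, 3, 7, 7, 4, 5, 1, 3]
Step 2: Midrank |d_i| (ties get averaged ranks).
ranks: |3|->3, |7|->9, |4|->5.5, |3|->3, |7|->9, |7|->9, |4|->5.5, |5|->7, |1|->1, |3|->3
Step 3: Attach original signs; sum ranks with positive sign and with negative sign.
W+ = 3 + 5.5 + 9 + 5.5 + 1 = 24
W- = 9 + 3 + 9 + 7 + 3 = 31
(Check: W+ + W- = 55 should equal n(n+1)/2 = 55.)
Step 4: Test statistic W = min(W+, W-) = 24.
Step 5: Ties in |d|, so use the tie-corrected normal approximation.
        E[W] = n(n+1)/4 = 10*11/4 = 27.5.
        Tie groups: |d|=3 (t=3), |d|=4 (t=2), |d|=7 (t=3); sum(t^3 - t) = 54.
        Var[W] = n(n+1)(2n+1)/24 - sum(t^3-t)/48 = 2310/24 - 54/48 = 95.125.
        z = (W - E[W]) / sqrt(Var[W]) = (24 - 27.5) / 9.7532 = -0.3589.
        Two-sided p = 2*Phi(z) = 0.719703.
Step 6: alpha = 0.05. fail to reject H0.

W+ = 24, W- = 31, W = min = 24, p = 0.719703, fail to reject H0.


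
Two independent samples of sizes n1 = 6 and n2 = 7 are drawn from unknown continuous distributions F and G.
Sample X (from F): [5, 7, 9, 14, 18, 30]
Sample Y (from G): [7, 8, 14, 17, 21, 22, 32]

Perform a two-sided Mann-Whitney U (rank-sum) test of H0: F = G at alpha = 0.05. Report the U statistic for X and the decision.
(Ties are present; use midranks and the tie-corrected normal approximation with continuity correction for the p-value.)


Step 1: Combine and sort all 13 observations; assign midranks.
sorted (value, group): (5,X), (7,X), (7,Y), (8,Y), (9,X), (14,X), (14,Y), (17,Y), (18,X), (21,Y), (22,Y), (30,X), (32,Y)
ranks: 5->1, 7->2.5, 7->2.5, 8->4, 9->5, 14->6.5, 14->6.5, 17->8, 18->9, 21->10, 22->11, 30->12, 32->13
Step 2: Rank sum for X: R1 = 1 + 2.5 + 5 + 6.5 + 9 + 12 = 36.
Step 3: U_X = R1 - n1(n1+1)/2 = 36 - 6*7/2 = 36 - 21 = 15.
       U_Y = n1*n2 - U_X = 42 - 15 = 27.
Step 4: Ties are present, so use the tie-corrected normal approximation (with continuity correction) for the p-value.
Step 5: p-value = 0.430766; compare to alpha = 0.05. fail to reject H0.

U_X = 15, p = 0.430766, fail to reject H0 at alpha = 0.05.


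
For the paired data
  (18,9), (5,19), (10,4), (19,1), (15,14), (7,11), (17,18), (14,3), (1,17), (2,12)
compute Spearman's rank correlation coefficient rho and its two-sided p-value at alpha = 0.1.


Step 1: Rank x and y separately (midranks; no ties here).
rank(x): 18->9, 5->3, 10->5, 19->10, 15->7, 7->4, 17->8, 14->6, 1->1, 2->2
rank(y): 9->4, 19->10, 4->3, 1->1, 14->7, 11->5, 18->9, 3->2, 17->8, 12->6
Step 2: d_i = R_x(i) - R_y(i); compute d_i^2.
  (9-4)^2=25, (3-10)^2=49, (5-3)^2=4, (10-1)^2=81, (7-7)^2=0, (4-5)^2=1, (8-9)^2=1, (6-2)^2=16, (1-8)^2=49, (2-6)^2=16
sum(d^2) = 242.
Step 3: rho = 1 - 6*242 / (10*(10^2 - 1)) = 1 - 1452/990 = -0.466667.
Step 4: Under H0, t = rho * sqrt((n-2)/(1-rho^2)) = -1.4924 ~ t(8).
Step 5: Two-sided p-value from the t-distribution with 8 df = 0.173939.
Step 6: alpha = 0.1. fail to reject H0.

rho = -0.4667, p = 0.173939, fail to reject H0 at alpha = 0.1.


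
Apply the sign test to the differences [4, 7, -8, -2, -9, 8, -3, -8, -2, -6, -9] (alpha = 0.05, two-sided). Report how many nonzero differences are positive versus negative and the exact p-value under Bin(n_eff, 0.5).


Step 1: Discard zero differences. Original n = 11; n_eff = number of nonzero differences = 11.
Nonzero differences (with sign): +4, +7, -8, -2, -9, +8, -3, -8, -2, -6, -9
Step 2: Count signs: positive = 3, negative = 8.
Step 3: Under H0: P(positive) = 0.5, so the number of positives S ~ Bin(11, 0.5).
Step 4: Two-sided exact p-value = sum of Bin(11,0.5) probabilities at or below the observed probability = 0.226562.
Step 5: alpha = 0.05. fail to reject H0.

n_eff = 11, pos = 3, neg = 8, p = 0.226562, fail to reject H0.


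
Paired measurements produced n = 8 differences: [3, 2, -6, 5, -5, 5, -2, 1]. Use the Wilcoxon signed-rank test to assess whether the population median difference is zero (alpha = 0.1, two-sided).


Step 1: Drop any zero differences (none here) and take |d_i|.
|d| = [3, 2, 6, 5, 5, 5, 2, 1]
Step 2: Midrank |d_i| (ties get averaged ranks).
ranks: |3|->4, |2|->2.5, |6|->8, |5|->6, |5|->6, |5|->6, |2|->2.5, |1|->1
Step 3: Attach original signs; sum ranks with positive sign and with negative sign.
W+ = 4 + 2.5 + 6 + 6 + 1 = 19.5
W- = 8 + 6 + 2.5 = 16.5
(Check: W+ + W- = 36 should equal n(n+1)/2 = 36.)
Step 4: Test statistic W = min(W+, W-) = 16.5.
Step 5: Ties in |d|, so use the tie-corrected normal approximation.
        E[W] = n(n+1)/4 = 8*9/4 = 18.
        Tie groups: |d|=2 (t=2), |d|=5 (t=3); sum(t^3 - t) = 30.
        Var[W] = n(n+1)(2n+1)/24 - sum(t^3-t)/48 = 1224/24 - 30/48 = 50.375.
        z = (W - E[W]) / sqrt(Var[W]) = (16.5 - 18) / 7.0975 = -0.2113.
        Two-sided p = 2*Phi(z) = 0.832621.
Step 6: alpha = 0.1. fail to reject H0.

W+ = 19.5, W- = 16.5, W = min = 16.5, p = 0.832621, fail to reject H0.


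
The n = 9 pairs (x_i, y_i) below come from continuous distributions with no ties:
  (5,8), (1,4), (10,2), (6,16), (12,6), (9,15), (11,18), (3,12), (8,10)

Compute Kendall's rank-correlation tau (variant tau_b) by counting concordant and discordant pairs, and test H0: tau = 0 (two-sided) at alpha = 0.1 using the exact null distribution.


Step 1: Enumerate the 36 unordered pairs (i,j) with i<j and classify each by sign(x_j-x_i) * sign(y_j-y_i).
  (1,2):dx=-4,dy=-4->C; (1,3):dx=+5,dy=-6->D; (1,4):dx=+1,dy=+8->C; (1,5):dx=+7,dy=-2->D
  (1,6):dx=+4,dy=+7->C; (1,7):dx=+6,dy=+10->C; (1,8):dx=-2,dy=+4->D; (1,9):dx=+3,dy=+2->C
  (2,3):dx=+9,dy=-2->D; (2,4):dx=+5,dy=+12->C; (2,5):dx=+11,dy=+2->C; (2,6):dx=+8,dy=+11->C
  (2,7):dx=+10,dy=+14->C; (2,8):dx=+2,dy=+8->C; (2,9):dx=+7,dy=+6->C; (3,4):dx=-4,dy=+14->D
  (3,5):dx=+2,dy=+4->C; (3,6):dx=-1,dy=+13->D; (3,7):dx=+1,dy=+16->C; (3,8):dx=-7,dy=+10->D
  (3,9):dx=-2,dy=+8->D; (4,5):dx=+6,dy=-10->D; (4,6):dx=+3,dy=-1->D; (4,7):dx=+5,dy=+2->C
  (4,8):dx=-3,dy=-4->C; (4,9):dx=+2,dy=-6->D; (5,6):dx=-3,dy=+9->D; (5,7):dx=-1,dy=+12->D
  (5,8):dx=-9,dy=+6->D; (5,9):dx=-4,dy=+4->D; (6,7):dx=+2,dy=+3->C; (6,8):dx=-6,dy=-3->C
  (6,9):dx=-1,dy=-5->C; (7,8):dx=-8,dy=-6->C; (7,9):dx=-3,dy=-8->C; (8,9):dx=+5,dy=-2->D
Step 2: C = 20, D = 16, total pairs = 36.
Step 3: tau = (C - D)/(n(n-1)/2) = (20 - 16)/36 = 0.111111.
Step 4: Exact two-sided p-value (enumerate n! = 362880 permutations of y under H0): p = 0.761414.
Step 5: alpha = 0.1. fail to reject H0.

tau_b = 0.1111 (C=20, D=16), p = 0.761414, fail to reject H0.


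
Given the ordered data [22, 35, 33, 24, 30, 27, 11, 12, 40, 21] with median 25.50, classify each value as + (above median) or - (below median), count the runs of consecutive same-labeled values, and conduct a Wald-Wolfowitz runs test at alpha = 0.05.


Step 1: Compute median = 25.50; label A = above, B = below.
Labels in order: BAABAABBAB  (n_A = 5, n_B = 5)
Step 2: Count runs R = 7.
Step 3: Under H0 (random ordering), E[R] = 2*n_A*n_B/(n_A+n_B) + 1 = 2*5*5/10 + 1 = 6.0000.
        Var[R] = 2*n_A*n_B*(2*n_A*n_B - n_A - n_B) / ((n_A+n_B)^2 * (n_A+n_B-1)) = 2000/900 = 2.2222.
        SD[R] = 1.4907.
Step 4: Continuity-corrected z = (R - 0.5 - E[R]) / SD[R] = (7 - 0.5 - 6.0000) / 1.4907 = 0.3354.
Step 5: Two-sided p-value via normal approximation = 2*(1 - Phi(|z|)) = 0.737316.
Step 6: alpha = 0.05. fail to reject H0.

R = 7, z = 0.3354, p = 0.737316, fail to reject H0.
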